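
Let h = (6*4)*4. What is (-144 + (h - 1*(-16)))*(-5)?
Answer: 160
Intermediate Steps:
h = 96 (h = 24*4 = 96)
(-144 + (h - 1*(-16)))*(-5) = (-144 + (96 - 1*(-16)))*(-5) = (-144 + (96 + 16))*(-5) = (-144 + 112)*(-5) = -32*(-5) = 160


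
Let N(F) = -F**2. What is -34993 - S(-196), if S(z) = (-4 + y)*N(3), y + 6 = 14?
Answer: -34957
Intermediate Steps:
y = 8 (y = -6 + 14 = 8)
S(z) = -36 (S(z) = (-4 + 8)*(-1*3**2) = 4*(-1*9) = 4*(-9) = -36)
-34993 - S(-196) = -34993 - 1*(-36) = -34993 + 36 = -34957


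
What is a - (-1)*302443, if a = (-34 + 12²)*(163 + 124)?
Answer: 334013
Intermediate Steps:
a = 31570 (a = (-34 + 144)*287 = 110*287 = 31570)
a - (-1)*302443 = 31570 - (-1)*302443 = 31570 - 1*(-302443) = 31570 + 302443 = 334013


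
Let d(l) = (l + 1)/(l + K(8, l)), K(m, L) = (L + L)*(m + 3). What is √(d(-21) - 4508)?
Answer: 8*I*√16432143/483 ≈ 67.141*I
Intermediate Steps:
K(m, L) = 2*L*(3 + m) (K(m, L) = (2*L)*(3 + m) = 2*L*(3 + m))
d(l) = (1 + l)/(23*l) (d(l) = (l + 1)/(l + 2*l*(3 + 8)) = (1 + l)/(l + 2*l*11) = (1 + l)/(l + 22*l) = (1 + l)/((23*l)) = (1 + l)*(1/(23*l)) = (1 + l)/(23*l))
√(d(-21) - 4508) = √((1/23)*(1 - 21)/(-21) - 4508) = √((1/23)*(-1/21)*(-20) - 4508) = √(20/483 - 4508) = √(-2177344/483) = 8*I*√16432143/483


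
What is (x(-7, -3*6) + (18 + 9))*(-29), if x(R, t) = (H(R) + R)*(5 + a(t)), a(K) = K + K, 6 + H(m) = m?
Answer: -18763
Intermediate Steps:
H(m) = -6 + m
a(K) = 2*K
x(R, t) = (-6 + 2*R)*(5 + 2*t) (x(R, t) = ((-6 + R) + R)*(5 + 2*t) = (-6 + 2*R)*(5 + 2*t))
(x(-7, -3*6) + (18 + 9))*(-29) = ((-30 - (-36)*6 + 10*(-7) + 4*(-7)*(-3*6)) + (18 + 9))*(-29) = ((-30 - 12*(-18) - 70 + 4*(-7)*(-18)) + 27)*(-29) = ((-30 + 216 - 70 + 504) + 27)*(-29) = (620 + 27)*(-29) = 647*(-29) = -18763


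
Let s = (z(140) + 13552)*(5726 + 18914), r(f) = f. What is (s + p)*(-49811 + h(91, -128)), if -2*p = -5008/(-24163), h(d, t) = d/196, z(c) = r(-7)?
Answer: -2811834914464522930/169141 ≈ -1.6624e+13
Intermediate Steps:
z(c) = -7
h(d, t) = d/196 (h(d, t) = d*(1/196) = d/196)
p = -2504/24163 (p = -(-2504)/(-24163) = -(-2504)*(-1)/24163 = -1/2*5008/24163 = -2504/24163 ≈ -0.10363)
s = 333748800 (s = (-7 + 13552)*(5726 + 18914) = 13545*24640 = 333748800)
(s + p)*(-49811 + h(91, -128)) = (333748800 - 2504/24163)*(-49811 + (1/196)*91) = 8064372251896*(-49811 + 13/28)/24163 = (8064372251896/24163)*(-1394695/28) = -2811834914464522930/169141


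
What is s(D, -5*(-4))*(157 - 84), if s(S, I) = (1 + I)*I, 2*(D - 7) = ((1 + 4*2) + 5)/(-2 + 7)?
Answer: 30660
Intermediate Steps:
D = 42/5 (D = 7 + (((1 + 4*2) + 5)/(-2 + 7))/2 = 7 + (((1 + 8) + 5)/5)/2 = 7 + ((9 + 5)*(⅕))/2 = 7 + (14*(⅕))/2 = 7 + (½)*(14/5) = 7 + 7/5 = 42/5 ≈ 8.4000)
s(S, I) = I*(1 + I)
s(D, -5*(-4))*(157 - 84) = ((-5*(-4))*(1 - 5*(-4)))*(157 - 84) = (20*(1 + 20))*73 = (20*21)*73 = 420*73 = 30660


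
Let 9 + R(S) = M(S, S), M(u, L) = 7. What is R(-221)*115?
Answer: -230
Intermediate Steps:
R(S) = -2 (R(S) = -9 + 7 = -2)
R(-221)*115 = -2*115 = -230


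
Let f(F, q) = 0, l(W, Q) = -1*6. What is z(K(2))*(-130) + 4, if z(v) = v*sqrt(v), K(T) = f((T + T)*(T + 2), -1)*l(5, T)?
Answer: 4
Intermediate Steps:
l(W, Q) = -6
K(T) = 0 (K(T) = 0*(-6) = 0)
z(v) = v**(3/2)
z(K(2))*(-130) + 4 = 0**(3/2)*(-130) + 4 = 0*(-130) + 4 = 0 + 4 = 4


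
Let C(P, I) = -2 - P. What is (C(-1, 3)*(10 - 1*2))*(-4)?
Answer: 32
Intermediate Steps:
(C(-1, 3)*(10 - 1*2))*(-4) = ((-2 - 1*(-1))*(10 - 1*2))*(-4) = ((-2 + 1)*(10 - 2))*(-4) = -1*8*(-4) = -8*(-4) = 32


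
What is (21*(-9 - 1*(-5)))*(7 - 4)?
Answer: -252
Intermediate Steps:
(21*(-9 - 1*(-5)))*(7 - 4) = (21*(-9 + 5))*3 = (21*(-4))*3 = -84*3 = -252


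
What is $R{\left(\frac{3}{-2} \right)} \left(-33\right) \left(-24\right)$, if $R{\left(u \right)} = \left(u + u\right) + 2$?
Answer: $-792$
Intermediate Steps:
$R{\left(u \right)} = 2 + 2 u$ ($R{\left(u \right)} = 2 u + 2 = 2 + 2 u$)
$R{\left(\frac{3}{-2} \right)} \left(-33\right) \left(-24\right) = \left(2 + 2 \frac{3}{-2}\right) \left(-33\right) \left(-24\right) = \left(2 + 2 \cdot 3 \left(- \frac{1}{2}\right)\right) \left(-33\right) \left(-24\right) = \left(2 + 2 \left(- \frac{3}{2}\right)\right) \left(-33\right) \left(-24\right) = \left(2 - 3\right) \left(-33\right) \left(-24\right) = \left(-1\right) \left(-33\right) \left(-24\right) = 33 \left(-24\right) = -792$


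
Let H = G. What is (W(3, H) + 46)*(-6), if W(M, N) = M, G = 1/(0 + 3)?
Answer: -294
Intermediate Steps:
G = 1/3 ≈ 0.33333
H = 1/3 ≈ 0.33333
(W(3, H) + 46)*(-6) = (3 + 46)*(-6) = 49*(-6) = -294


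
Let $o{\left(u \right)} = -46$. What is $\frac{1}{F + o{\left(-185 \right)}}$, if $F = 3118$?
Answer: $\frac{1}{3072} \approx 0.00032552$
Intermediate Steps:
$\frac{1}{F + o{\left(-185 \right)}} = \frac{1}{3118 - 46} = \frac{1}{3072}$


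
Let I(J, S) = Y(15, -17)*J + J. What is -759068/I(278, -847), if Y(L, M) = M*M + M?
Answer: -379534/37947 ≈ -10.002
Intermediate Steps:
Y(L, M) = M + M² (Y(L, M) = M² + M = M + M²)
I(J, S) = 273*J (I(J, S) = (-17*(1 - 17))*J + J = (-17*(-16))*J + J = 272*J + J = 273*J)
-759068/I(278, -847) = -759068/(273*278) = -759068/75894 = -759068*1/75894 = -379534/37947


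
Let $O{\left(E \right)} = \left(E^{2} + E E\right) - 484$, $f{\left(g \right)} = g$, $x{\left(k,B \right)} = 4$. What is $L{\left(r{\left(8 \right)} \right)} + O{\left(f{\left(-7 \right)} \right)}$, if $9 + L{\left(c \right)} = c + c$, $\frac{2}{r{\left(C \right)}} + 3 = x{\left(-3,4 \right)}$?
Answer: $-391$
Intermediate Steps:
$r{\left(C \right)} = 2$ ($r{\left(C \right)} = \frac{2}{-3 + 4} = \frac{2}{1} = 2 \cdot 1 = 2$)
$O{\left(E \right)} = -484 + 2 E^{2}$ ($O{\left(E \right)} = \left(E^{2} + E^{2}\right) - 484 = 2 E^{2} - 484 = -484 + 2 E^{2}$)
$L{\left(c \right)} = -9 + 2 c$ ($L{\left(c \right)} = -9 + \left(c + c\right) = -9 + 2 c$)
$L{\left(r{\left(8 \right)} \right)} + O{\left(f{\left(-7 \right)} \right)} = \left(-9 + 2 \cdot 2\right) - \left(484 - 2 \left(-7\right)^{2}\right) = \left(-9 + 4\right) + \left(-484 + 2 \cdot 49\right) = -5 + \left(-484 + 98\right) = -5 - 386 = -391$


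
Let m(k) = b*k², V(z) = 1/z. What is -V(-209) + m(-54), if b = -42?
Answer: -25596647/209 ≈ -1.2247e+5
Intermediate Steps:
m(k) = -42*k²
-V(-209) + m(-54) = -1/(-209) - 42*(-54)² = -1*(-1/209) - 42*2916 = 1/209 - 122472 = -25596647/209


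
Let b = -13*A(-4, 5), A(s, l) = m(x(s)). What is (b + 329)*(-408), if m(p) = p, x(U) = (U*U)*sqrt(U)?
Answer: -134232 + 169728*I ≈ -1.3423e+5 + 1.6973e+5*I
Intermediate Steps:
x(U) = U**(5/2) (x(U) = U**2*sqrt(U) = U**(5/2))
A(s, l) = s**(5/2)
b = -416*I ≈ -416.0*I
(b + 329)*(-408) = (-416*I + 329)*(-408) = (329 - 416*I)*(-408) = -134232 + 169728*I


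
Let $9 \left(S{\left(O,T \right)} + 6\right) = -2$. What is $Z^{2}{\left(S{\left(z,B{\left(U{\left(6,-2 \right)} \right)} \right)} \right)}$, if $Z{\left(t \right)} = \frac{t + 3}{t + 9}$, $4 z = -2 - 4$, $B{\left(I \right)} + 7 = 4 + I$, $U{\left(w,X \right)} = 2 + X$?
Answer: $\frac{841}{625} \approx 1.3456$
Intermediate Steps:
$B{\left(I \right)} = -3 + I$ ($B{\left(I \right)} = -7 + \left(4 + I\right) = -3 + I$)
$z = - \frac{3}{2}$ ($z = \frac{-2 - 4}{4} = \frac{1}{4} \left(-6\right) = - \frac{3}{2} \approx -1.5$)
$S{\left(O,T \right)} = - \frac{56}{9}$ ($S{\left(O,T \right)} = -6 + \frac{1}{9} \left(-2\right) = -6 - \frac{2}{9} = - \frac{56}{9}$)
$Z{\left(t \right)} = \frac{3 + t}{9 + t}$
$Z^{2}{\left(S{\left(z,B{\left(U{\left(6,-2 \right)} \right)} \right)} \right)} = \left(\frac{3 - \frac{56}{9}}{9 - \frac{56}{9}}\right)^{2} = \left(\frac{1}{\frac{25}{9}} \left(- \frac{29}{9}\right)\right)^{2} = \left(\frac{9}{25} \left(- \frac{29}{9}\right)\right)^{2} = \left(- \frac{29}{25}\right)^{2} = \frac{841}{625}$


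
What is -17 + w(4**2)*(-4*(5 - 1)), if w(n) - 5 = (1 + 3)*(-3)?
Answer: 95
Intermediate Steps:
w(n) = -7 (w(n) = 5 + (1 + 3)*(-3) = 5 + 4*(-3) = 5 - 12 = -7)
-17 + w(4**2)*(-4*(5 - 1)) = -17 - (-28)*(5 - 1) = -17 - (-28)*4 = -17 - 7*(-16) = -17 + 112 = 95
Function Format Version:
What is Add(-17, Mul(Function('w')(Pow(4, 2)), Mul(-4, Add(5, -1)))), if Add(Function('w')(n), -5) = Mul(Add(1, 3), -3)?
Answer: 95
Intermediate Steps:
Function('w')(n) = -7 (Function('w')(n) = Add(5, Mul(Add(1, 3), -3)) = Add(5, Mul(4, -3)) = Add(5, -12) = -7)
Add(-17, Mul(Function('w')(Pow(4, 2)), Mul(-4, Add(5, -1)))) = Add(-17, Mul(-7, Mul(-4, Add(5, -1)))) = Add(-17, Mul(-7, Mul(-4, 4))) = Add(-17, Mul(-7, -16)) = Add(-17, 112) = 95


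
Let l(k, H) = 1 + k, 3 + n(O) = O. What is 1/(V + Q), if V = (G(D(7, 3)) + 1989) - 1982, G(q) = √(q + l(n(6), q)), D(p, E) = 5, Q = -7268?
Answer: -1/7258 ≈ -0.00013778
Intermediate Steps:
n(O) = -3 + O
G(q) = √(4 + q) (G(q) = √(q + (1 + (-3 + 6))) = √(q + (1 + 3)) = √(q + 4) = √(4 + q))
V = 10 (V = (√(4 + 5) + 1989) - 1982 = (√9 + 1989) - 1982 = (3 + 1989) - 1982 = 1992 - 1982 = 10)
1/(V + Q) = 1/(10 - 7268) = 1/(-7258) = -1/7258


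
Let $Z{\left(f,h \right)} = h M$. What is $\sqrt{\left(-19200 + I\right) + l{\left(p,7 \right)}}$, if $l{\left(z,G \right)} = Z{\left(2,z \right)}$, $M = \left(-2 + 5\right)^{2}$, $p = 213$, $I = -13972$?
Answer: $i \sqrt{31255} \approx 176.79 i$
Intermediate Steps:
$M = 9$ ($M = 3^{2} = 9$)
$Z{\left(f,h \right)} = 9 h$ ($Z{\left(f,h \right)} = h 9 = 9 h$)
$l{\left(z,G \right)} = 9 z$
$\sqrt{\left(-19200 + I\right) + l{\left(p,7 \right)}} = \sqrt{\left(-19200 - 13972\right) + 9 \cdot 213} = \sqrt{-33172 + 1917} = \sqrt{-31255} = i \sqrt{31255}$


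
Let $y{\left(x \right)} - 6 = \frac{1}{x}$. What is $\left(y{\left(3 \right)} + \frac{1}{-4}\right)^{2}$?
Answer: $\frac{5329}{144} \approx 37.007$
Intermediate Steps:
$y{\left(x \right)} = 6 + \frac{1}{x}$
$\left(y{\left(3 \right)} + \frac{1}{-4}\right)^{2} = \left(\left(6 + \frac{1}{3}\right) + \frac{1}{-4}\right)^{2} = \left(\left(6 + \frac{1}{3}\right) - \frac{1}{4}\right)^{2} = \left(\frac{19}{3} - \frac{1}{4}\right)^{2} = \left(\frac{73}{12}\right)^{2} = \frac{5329}{144}$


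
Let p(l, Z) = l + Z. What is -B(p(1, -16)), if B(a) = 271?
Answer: -271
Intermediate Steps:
p(l, Z) = Z + l
-B(p(1, -16)) = -1*271 = -271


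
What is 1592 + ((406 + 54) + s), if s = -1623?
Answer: 429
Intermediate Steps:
1592 + ((406 + 54) + s) = 1592 + ((406 + 54) - 1623) = 1592 + (460 - 1623) = 1592 - 1163 = 429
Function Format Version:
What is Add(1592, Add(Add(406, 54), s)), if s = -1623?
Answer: 429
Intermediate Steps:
Add(1592, Add(Add(406, 54), s)) = Add(1592, Add(Add(406, 54), -1623)) = Add(1592, Add(460, -1623)) = Add(1592, -1163) = 429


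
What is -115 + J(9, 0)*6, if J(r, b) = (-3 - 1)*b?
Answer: -115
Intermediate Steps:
J(r, b) = -4*b
-115 + J(9, 0)*6 = -115 - 4*0*6 = -115 + 0*6 = -115 + 0 = -115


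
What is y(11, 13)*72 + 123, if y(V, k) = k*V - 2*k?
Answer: 8547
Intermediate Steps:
y(V, k) = -2*k + V*k (y(V, k) = V*k - 2*k = -2*k + V*k)
y(11, 13)*72 + 123 = (13*(-2 + 11))*72 + 123 = (13*9)*72 + 123 = 117*72 + 123 = 8424 + 123 = 8547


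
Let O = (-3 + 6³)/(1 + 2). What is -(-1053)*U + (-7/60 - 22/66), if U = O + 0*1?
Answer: 1495251/20 ≈ 74763.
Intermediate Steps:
O = 71 (O = (-3 + 216)/3 = 213*(⅓) = 71)
U = 71 (U = 71 + 0*1 = 71 + 0 = 71)
-(-1053)*U + (-7/60 - 22/66) = -(-1053)*71 + (-7/60 - 22/66) = -117*(-639) + (-7*1/60 - 22*1/66) = 74763 + (-7/60 - ⅓) = 74763 - 9/20 = 1495251/20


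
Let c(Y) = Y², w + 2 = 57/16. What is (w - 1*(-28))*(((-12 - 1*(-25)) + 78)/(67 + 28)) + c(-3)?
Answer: 56723/1520 ≈ 37.318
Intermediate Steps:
w = 25/16 (w = -2 + 57/16 = 25/16 ≈ 1.5625)
(w - 1*(-28))*(((-12 - 1*(-25)) + 78)/(67 + 28)) + c(-3) = (25/16 - 1*(-28))*(((-12 - 1*(-25)) + 78)/(67 + 28)) + (-3)² = (25/16 + 28)*(((-12 + 25) + 78)/95) + 9 = 473*((13 + 78)*(1/95))/16 + 9 = 473*(91*(1/95))/16 + 9 = (473/16)*(91/95) + 9 = 43043/1520 + 9 = 56723/1520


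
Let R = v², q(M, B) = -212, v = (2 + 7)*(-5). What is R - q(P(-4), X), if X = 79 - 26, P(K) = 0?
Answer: 2237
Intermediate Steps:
v = -45 (v = 9*(-5) = -45)
X = 53
R = 2025 (R = (-45)² = 2025)
R - q(P(-4), X) = 2025 - 1*(-212) = 2025 + 212 = 2237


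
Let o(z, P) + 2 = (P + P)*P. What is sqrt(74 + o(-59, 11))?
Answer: sqrt(314) ≈ 17.720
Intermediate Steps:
o(z, P) = -2 + 2*P**2 (o(z, P) = -2 + (P + P)*P = -2 + (2*P)*P = -2 + 2*P**2)
sqrt(74 + o(-59, 11)) = sqrt(74 + (-2 + 2*11**2)) = sqrt(74 + (-2 + 2*121)) = sqrt(74 + (-2 + 242)) = sqrt(74 + 240) = sqrt(314)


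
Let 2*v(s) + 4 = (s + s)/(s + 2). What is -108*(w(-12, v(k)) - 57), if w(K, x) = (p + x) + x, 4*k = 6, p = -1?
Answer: 46224/7 ≈ 6603.4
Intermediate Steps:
k = 3/2 (k = (¼)*6 = 3/2 ≈ 1.5000)
v(s) = -2 + s/(2 + s) (v(s) = -2 + ((s + s)/(s + 2))/2 = -2 + ((2*s)/(2 + s))/2 = -2 + (2*s/(2 + s))/2 = -2 + s/(2 + s))
w(K, x) = -1 + 2*x (w(K, x) = (-1 + x) + x = -1 + 2*x)
-108*(w(-12, v(k)) - 57) = -108*((-1 + 2*((-4 - 1*3/2)/(2 + 3/2))) - 57) = -108*((-1 + 2*((-4 - 3/2)/(7/2))) - 57) = -108*((-1 + 2*((2/7)*(-11/2))) - 57) = -108*((-1 + 2*(-11/7)) - 57) = -108*((-1 - 22/7) - 57) = -108*(-29/7 - 57) = -108*(-428/7) = 46224/7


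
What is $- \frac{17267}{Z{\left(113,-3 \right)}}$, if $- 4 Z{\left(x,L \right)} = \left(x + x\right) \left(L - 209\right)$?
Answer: $- \frac{17267}{11978} \approx -1.4416$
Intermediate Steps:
$Z{\left(x,L \right)} = - \frac{x \left(-209 + L\right)}{2}$ ($Z{\left(x,L \right)} = - \frac{\left(x + x\right) \left(L - 209\right)}{4} = - \frac{2 x \left(-209 + L\right)}{4} = - \frac{x \left(-209 + L\right)}{2}$)
$- \frac{17267}{Z{\left(113,-3 \right)}} = - \frac{17267}{\frac{1}{2} \cdot 113 \left(209 - -3\right)} = - \frac{17267}{\frac{1}{2} \cdot 113 \left(209 + 3\right)} = - \frac{17267}{\frac{1}{2} \cdot 113 \cdot 212} = - \frac{17267}{11978}$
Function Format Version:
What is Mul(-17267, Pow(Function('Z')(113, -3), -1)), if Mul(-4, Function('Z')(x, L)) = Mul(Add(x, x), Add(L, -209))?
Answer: Rational(-17267, 11978) ≈ -1.4416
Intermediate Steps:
Function('Z')(x, L) = Mul(Rational(-1, 2), x, Add(-209, L)) (Function('Z')(x, L) = Mul(Rational(-1, 4), Mul(Add(x, x), Add(L, -209))) = Mul(Rational(-1, 4), Mul(Mul(2, x), Add(-209, L))) = Mul(Rational(-1, 4), Mul(2, x, Add(-209, L))) = Mul(Rational(-1, 2), x, Add(-209, L)))
Mul(-17267, Pow(Function('Z')(113, -3), -1)) = Mul(-17267, Pow(Mul(Rational(1, 2), 113, Add(209, Mul(-1, -3))), -1)) = Mul(-17267, Pow(Mul(Rational(1, 2), 113, Add(209, 3)), -1)) = Mul(-17267, Pow(Mul(Rational(1, 2), 113, 212), -1)) = Mul(-17267, Pow(11978, -1)) = Mul(-17267, Rational(1, 11978)) = Rational(-17267, 11978)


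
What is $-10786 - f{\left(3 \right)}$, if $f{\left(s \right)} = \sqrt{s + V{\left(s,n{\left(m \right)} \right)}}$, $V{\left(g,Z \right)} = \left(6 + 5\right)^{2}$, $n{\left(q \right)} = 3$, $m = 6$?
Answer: $-10786 - 2 \sqrt{31} \approx -10797.0$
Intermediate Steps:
$V{\left(g,Z \right)} = 121$ ($V{\left(g,Z \right)} = 11^{2} = 121$)
$f{\left(s \right)} = \sqrt{121 + s}$ ($f{\left(s \right)} = \sqrt{s + 121} = \sqrt{121 + s}$)
$-10786 - f{\left(3 \right)} = -10786 - \sqrt{121 + 3} = -10786 - \sqrt{124} = -10786 - 2 \sqrt{31}$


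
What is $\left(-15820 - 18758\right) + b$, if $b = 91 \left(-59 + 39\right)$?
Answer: $-36398$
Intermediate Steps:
$b = -1820$ ($b = 91 \left(-20\right) = -1820$)
$\left(-15820 - 18758\right) + b = \left(-15820 - 18758\right) - 1820 = -34578 - 1820 = -36398$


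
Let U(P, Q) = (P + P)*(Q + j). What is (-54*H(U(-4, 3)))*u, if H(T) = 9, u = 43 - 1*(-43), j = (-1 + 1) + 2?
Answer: -41796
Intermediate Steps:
j = 2 (j = 0 + 2 = 2)
U(P, Q) = 2*P*(2 + Q) (U(P, Q) = (P + P)*(Q + 2) = (2*P)*(2 + Q) = 2*P*(2 + Q))
u = 86 (u = 43 + 43 = 86)
(-54*H(U(-4, 3)))*u = -54*9*86 = -486*86 = -41796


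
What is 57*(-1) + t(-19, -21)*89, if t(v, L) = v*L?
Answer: 35454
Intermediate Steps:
t(v, L) = L*v
57*(-1) + t(-19, -21)*89 = 57*(-1) - 21*(-19)*89 = -57 + 399*89 = -57 + 35511 = 35454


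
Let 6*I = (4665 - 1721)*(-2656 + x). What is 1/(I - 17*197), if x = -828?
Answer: -3/5138495 ≈ -5.8383e-7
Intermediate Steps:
I = -5128448/3 (I = ((4665 - 1721)*(-2656 - 828))/6 = (2944*(-3484))/6 = (⅙)*(-10256896) = -5128448/3 ≈ -1.7095e+6)
1/(I - 17*197) = 1/(-5128448/3 - 17*197) = 1/(-5128448/3 - 3349) = 1/(-5138495/3) = -3/5138495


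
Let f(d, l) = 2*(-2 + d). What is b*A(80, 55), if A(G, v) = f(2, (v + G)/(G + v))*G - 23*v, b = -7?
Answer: 8855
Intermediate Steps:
f(d, l) = -4 + 2*d
A(G, v) = -23*v (A(G, v) = (-4 + 2*2)*G - 23*v = (-4 + 4)*G - 23*v = 0*G - 23*v = 0 - 23*v = -23*v)
b*A(80, 55) = -(-161)*55 = -7*(-1265) = 8855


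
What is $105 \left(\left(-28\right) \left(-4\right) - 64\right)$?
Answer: $5040$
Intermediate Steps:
$105 \left(\left(-28\right) \left(-4\right) - 64\right) = 105 \left(112 - 64\right) = 105 \cdot 48 = 5040$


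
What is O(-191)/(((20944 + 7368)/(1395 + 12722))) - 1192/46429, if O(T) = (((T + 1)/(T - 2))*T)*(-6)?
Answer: 35677149699587/63424521166 ≈ 562.51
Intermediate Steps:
O(T) = -6*T*(1 + T)/(-2 + T) (O(T) = (((1 + T)/(-2 + T))*T)*(-6) = (T*(1 + T)/(-2 + T))*(-6) = -6*T*(1 + T)/(-2 + T))
O(-191)/(((20944 + 7368)/(1395 + 12722))) - 1192/46429 = (-6*(-191)*(1 - 191)/(-2 - 191))/(((20944 + 7368)/(1395 + 12722))) - 1192/46429 = (-6*(-191)*(-190)/(-193))/((28312/14117)) - 1192*1/46429 = (-6*(-191)*(-1/193)*(-190))/((28312*(1/14117))) - 1192/46429 = 217740/(193*(28312/14117)) - 1192/46429 = (217740/193)*(14117/28312) - 1192/46429 = 768458895/1366054 - 1192/46429 = 35677149699587/63424521166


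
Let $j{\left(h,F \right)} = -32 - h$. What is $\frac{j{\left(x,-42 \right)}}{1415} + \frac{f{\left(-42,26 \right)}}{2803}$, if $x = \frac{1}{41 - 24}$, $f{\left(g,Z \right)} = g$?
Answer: $- \frac{507589}{13485233} \approx -0.03764$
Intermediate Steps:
$x = \frac{1}{17} \approx 0.058824$
$\frac{j{\left(x,-42 \right)}}{1415} + \frac{f{\left(-42,26 \right)}}{2803} = \frac{-32 - \frac{1}{17}}{1415} - \frac{42}{2803} = \left(-32 - \frac{1}{17}\right) \frac{1}{1415} - \frac{42}{2803} = \left(- \frac{545}{17}\right) \frac{1}{1415} - \frac{42}{2803} = - \frac{109}{4811} - \frac{42}{2803} = - \frac{507589}{13485233}$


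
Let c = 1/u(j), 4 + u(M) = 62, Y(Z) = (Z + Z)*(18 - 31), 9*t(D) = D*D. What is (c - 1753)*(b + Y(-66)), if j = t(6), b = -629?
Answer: -110518551/58 ≈ -1.9055e+6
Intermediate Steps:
t(D) = D²/9 (t(D) = (D*D)/9 = D²/9)
j = 4 (j = (⅑)*6² = (⅑)*36 = 4)
Y(Z) = -26*Z (Y(Z) = (2*Z)*(-13) = -26*Z)
u(M) = 58 (u(M) = -4 + 62 = 58)
c = 1/58 ≈ 0.017241
(c - 1753)*(b + Y(-66)) = (1/58 - 1753)*(-629 - 26*(-66)) = -101673*(-629 + 1716)/58 = -101673/58*1087 = -110518551/58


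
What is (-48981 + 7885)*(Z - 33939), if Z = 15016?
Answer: 777659608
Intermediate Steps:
(-48981 + 7885)*(Z - 33939) = (-48981 + 7885)*(15016 - 33939) = -41096*(-18923) = 777659608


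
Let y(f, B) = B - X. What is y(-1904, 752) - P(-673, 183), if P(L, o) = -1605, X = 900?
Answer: 1457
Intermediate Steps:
y(f, B) = -900 + B (y(f, B) = B - 1*900 = B - 900 = -900 + B)
y(-1904, 752) - P(-673, 183) = (-900 + 752) - 1*(-1605) = -148 + 1605 = 1457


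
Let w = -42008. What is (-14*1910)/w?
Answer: 6685/10502 ≈ 0.63655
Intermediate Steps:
(-14*1910)/w = -14*1910/(-42008) = -26740*(-1/42008) = 6685/10502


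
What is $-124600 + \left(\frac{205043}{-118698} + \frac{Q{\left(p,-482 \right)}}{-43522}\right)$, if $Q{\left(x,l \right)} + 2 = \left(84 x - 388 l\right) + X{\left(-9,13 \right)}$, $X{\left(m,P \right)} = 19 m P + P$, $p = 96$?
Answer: $- \frac{321856110842455}{2582987178} \approx -1.2461 \cdot 10^{5}$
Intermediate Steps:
$X{\left(m,P \right)} = P + 19 P m$ ($X{\left(m,P \right)} = 19 P m + P = P + 19 P m$)
$Q{\left(x,l \right)} = -2212 - 388 l + 84 x$ ($Q{\left(x,l \right)} = -2 - \left(- 84 x - 13 \left(1 + 19 \left(-9\right)\right) + 388 l\right) = -2 - \left(- 84 x - 13 \left(1 - 171\right) + 388 l\right) = -2 - \left(2210 - 84 x + 388 l\right) = -2212 - 388 l + 84 x$)
$-124600 + \left(\frac{205043}{-118698} + \frac{Q{\left(p,-482 \right)}}{-43522}\right) = -124600 + \left(\frac{205043}{-118698} + \frac{-2212 - -187016 + 84 \cdot 96}{-43522}\right) = -124600 + \left(205043 \left(- \frac{1}{118698}\right) + \left(-2212 + 187016 + 8064\right) \left(- \frac{1}{43522}\right)\right) = -124600 + \left(- \frac{205043}{118698} + 192868 \left(- \frac{1}{43522}\right)\right) = -124600 - \frac{15908463655}{2582987178} = - \frac{321856110842455}{2582987178}$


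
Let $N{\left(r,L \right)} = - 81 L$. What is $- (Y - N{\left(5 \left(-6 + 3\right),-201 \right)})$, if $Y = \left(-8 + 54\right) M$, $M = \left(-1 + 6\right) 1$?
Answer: $16051$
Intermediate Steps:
$M = 5$ ($M = 5 \cdot 1 = 5$)
$Y = 230$ ($Y = \left(-8 + 54\right) 5 = 46 \cdot 5 = 230$)
$- (Y - N{\left(5 \left(-6 + 3\right),-201 \right)}) = - (230 - \left(-81\right) \left(-201\right)) = - (230 - 16281) = \left(-1\right) \left(-16051\right) = 16051$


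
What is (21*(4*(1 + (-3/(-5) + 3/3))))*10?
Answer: 2184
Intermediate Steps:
(21*(4*(1 + (-3/(-5) + 3/3))))*10 = (21*(4*(1 + (-3*(-⅕) + 3*(⅓)))))*10 = (21*(4*(1 + (⅗ + 1))))*10 = (21*(4*(1 + 8/5)))*10 = (21*(4*(13/5)))*10 = (21*(52/5))*10 = (1092/5)*10 = 2184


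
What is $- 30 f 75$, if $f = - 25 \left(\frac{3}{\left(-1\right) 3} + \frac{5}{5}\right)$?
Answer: $0$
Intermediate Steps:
$f = 0$ ($f = - 25 \left(\frac{3}{-3} + 5 \cdot \frac{1}{5}\right) = - 25 \left(3 \left(- \frac{1}{3}\right) + 1\right) = - 25 \left(-1 + 1\right) = \left(-25\right) 0 = 0$)
$- 30 f 75 = \left(-30\right) 0 \cdot 75 = 0 \cdot 75 = 0$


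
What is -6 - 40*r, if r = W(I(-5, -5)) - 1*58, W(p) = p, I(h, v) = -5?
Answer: 2514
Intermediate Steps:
r = -63 (r = -5 - 1*58 = -5 - 58 = -63)
-6 - 40*r = -6 - 40*(-63) = -6 + 2520 = 2514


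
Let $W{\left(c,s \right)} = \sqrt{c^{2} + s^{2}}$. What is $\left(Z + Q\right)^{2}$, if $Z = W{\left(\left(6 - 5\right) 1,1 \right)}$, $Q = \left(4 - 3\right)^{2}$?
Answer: $\left(1 + \sqrt{2}\right)^{2} \approx 5.8284$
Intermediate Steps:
$Q = 1$ ($Q = 1^{2} = 1$)
$Z = \sqrt{2}$ ($Z = \sqrt{\left(\left(6 - 5\right) 1\right)^{2} + 1^{2}} = \sqrt{\left(1 \cdot 1\right)^{2} + 1} = \sqrt{1^{2} + 1} = \sqrt{1 + 1} = \sqrt{2} \approx 1.4142$)
$\left(Z + Q\right)^{2} = \left(\sqrt{2} + 1\right)^{2} = \left(1 + \sqrt{2}\right)^{2}$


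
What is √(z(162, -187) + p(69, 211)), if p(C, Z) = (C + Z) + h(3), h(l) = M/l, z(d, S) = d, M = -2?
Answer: 2*√993/3 ≈ 21.008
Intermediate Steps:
h(l) = -2/l
p(C, Z) = -⅔ + C + Z (p(C, Z) = (C + Z) - 2/3 = (C + Z) - 2*⅓ = (C + Z) - ⅔ = -⅔ + C + Z)
√(z(162, -187) + p(69, 211)) = √(162 + (-⅔ + 69 + 211)) = √(162 + 838/3) = √(1324/3) = 2*√993/3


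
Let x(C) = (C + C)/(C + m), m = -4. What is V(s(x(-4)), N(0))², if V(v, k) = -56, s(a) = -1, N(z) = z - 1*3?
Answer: 3136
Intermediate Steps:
N(z) = -3 + z (N(z) = z - 3 = -3 + z)
x(C) = 2*C/(-4 + C) (x(C) = (C + C)/(C - 4) = (2*C)/(-4 + C) = 2*C/(-4 + C))
V(s(x(-4)), N(0))² = (-56)² = 3136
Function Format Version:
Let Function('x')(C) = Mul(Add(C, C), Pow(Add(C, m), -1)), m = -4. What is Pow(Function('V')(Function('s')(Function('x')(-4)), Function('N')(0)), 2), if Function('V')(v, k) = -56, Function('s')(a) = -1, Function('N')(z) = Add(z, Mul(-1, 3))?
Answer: 3136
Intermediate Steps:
Function('N')(z) = Add(-3, z) (Function('N')(z) = Add(z, -3) = Add(-3, z))
Function('x')(C) = Mul(2, C, Pow(Add(-4, C), -1)) (Function('x')(C) = Mul(Add(C, C), Pow(Add(C, -4), -1)) = Mul(Mul(2, C), Pow(Add(-4, C), -1)) = Mul(2, C, Pow(Add(-4, C), -1)))
Pow(Function('V')(Function('s')(Function('x')(-4)), Function('N')(0)), 2) = Pow(-56, 2) = 3136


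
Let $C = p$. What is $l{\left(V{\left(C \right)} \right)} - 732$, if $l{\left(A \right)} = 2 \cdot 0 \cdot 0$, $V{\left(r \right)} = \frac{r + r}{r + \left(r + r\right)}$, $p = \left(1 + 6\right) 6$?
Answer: $-732$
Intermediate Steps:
$p = 42$ ($p = 7 \cdot 6 = 42$)
$C = 42$
$V{\left(r \right)} = \frac{2}{3}$ ($V{\left(r \right)} = \frac{2 r}{r + 2 r} = \frac{2 r}{3 r} = 2 r \frac{1}{3 r} = \frac{2}{3}$)
$l{\left(A \right)} = 0$ ($l{\left(A \right)} = 0 \cdot 0 = 0$)
$l{\left(V{\left(C \right)} \right)} - 732 = 0 - 732 = -732$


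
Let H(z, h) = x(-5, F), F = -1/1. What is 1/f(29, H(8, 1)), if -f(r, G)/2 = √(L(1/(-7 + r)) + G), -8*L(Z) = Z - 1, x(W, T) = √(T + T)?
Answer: -2*√11/√(21 + 176*I*√2) ≈ -0.309 + 0.28403*I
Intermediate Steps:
F = -1 (F = -1*1 = -1)
x(W, T) = √2*√T (x(W, T) = √(2*T) = √2*√T)
H(z, h) = I*√2 (H(z, h) = √2*√(-1) = √2*I = I*√2)
L(Z) = ⅛ - Z/8 (L(Z) = -(Z - 1)/8 = -(-1 + Z)/8 = ⅛ - Z/8)
f(r, G) = -2*√(⅛ + G - 1/(8*(-7 + r))) (f(r, G) = -2*√((⅛ - 1/(8*(-7 + r))) + G) = -2*√(⅛ + G - 1/(8*(-7 + r))))
1/f(29, H(8, 1)) = 1/(-√2*√((-8 + 29 + 8*(I*√2)*(-7 + 29))/(-7 + 29))/2) = 1/(-√2*√((-8 + 29 + 8*(I*√2)*22)/22)/2) = 1/(-√2*√((-8 + 29 + 176*I*√2)/22)/2) = 1/(-√2*√((21 + 176*I*√2)/22)/2) = 1/(-√2*√(21/22 + 8*I*√2)/2) = -√2/√(21/22 + 8*I*√2)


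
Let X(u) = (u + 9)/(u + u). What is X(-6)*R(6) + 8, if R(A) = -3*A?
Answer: 25/2 ≈ 12.500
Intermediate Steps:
X(u) = (9 + u)/(2*u) (X(u) = (9 + u)/((2*u)) = (9 + u)*(1/(2*u)) = (9 + u)/(2*u))
X(-6)*R(6) + 8 = ((½)*(9 - 6)/(-6))*(-3*6) + 8 = ((½)*(-⅙)*3)*(-18) + 8 = -¼*(-18) + 8 = 9/2 + 8 = 25/2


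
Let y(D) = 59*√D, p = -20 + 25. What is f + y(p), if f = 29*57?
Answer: 1653 + 59*√5 ≈ 1784.9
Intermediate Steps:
p = 5
f = 1653
f + y(p) = 1653 + 59*√5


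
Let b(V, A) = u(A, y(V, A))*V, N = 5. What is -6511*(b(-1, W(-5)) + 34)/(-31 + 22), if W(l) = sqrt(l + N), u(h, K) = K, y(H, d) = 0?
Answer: 221374/9 ≈ 24597.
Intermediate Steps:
W(l) = sqrt(5 + l) (W(l) = sqrt(l + 5) = sqrt(5 + l))
b(V, A) = 0 (b(V, A) = 0*V = 0)
-6511*(b(-1, W(-5)) + 34)/(-31 + 22) = -6511*(0 + 34)/(-31 + 22) = -221374/(-9) = -221374*(-1)/9 = -6511*(-34/9) = 221374/9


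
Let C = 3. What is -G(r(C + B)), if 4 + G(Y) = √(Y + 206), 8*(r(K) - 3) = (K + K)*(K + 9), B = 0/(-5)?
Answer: 4 - √218 ≈ -10.765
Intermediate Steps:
B = 0 (B = 0*(-⅕) = 0)
r(K) = 3 + K*(9 + K)/4 (r(K) = 3 + ((K + K)*(K + 9))/8 = 3 + ((2*K)*(9 + K))/8 = 3 + (2*K*(9 + K))/8 = 3 + K*(9 + K)/4)
G(Y) = -4 + √(206 + Y) (G(Y) = -4 + √(Y + 206) = -4 + √(206 + Y))
-G(r(C + B)) = -(-4 + √(206 + (3 + (3 + 0)²/4 + 9*(3 + 0)/4))) = -(-4 + √(206 + (3 + (¼)*3² + (9/4)*3))) = -(-4 + √(206 + (3 + (¼)*9 + 27/4))) = -(-4 + √(206 + (3 + 9/4 + 27/4))) = -(-4 + √(206 + 12)) = -(-4 + √218) = 4 - √218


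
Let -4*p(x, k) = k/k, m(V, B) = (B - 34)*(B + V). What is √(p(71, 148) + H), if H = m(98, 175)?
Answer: √153971/2 ≈ 196.20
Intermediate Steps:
m(V, B) = (-34 + B)*(B + V)
p(x, k) = -¼ (p(x, k) = -k/(4*k) = -¼*1 = -¼)
H = 38493 (H = 175² - 34*175 - 34*98 + 175*98 = 30625 - 5950 - 3332 + 17150 = 38493)
√(p(71, 148) + H) = √(-¼ + 38493) = √(153971/4) = √153971/2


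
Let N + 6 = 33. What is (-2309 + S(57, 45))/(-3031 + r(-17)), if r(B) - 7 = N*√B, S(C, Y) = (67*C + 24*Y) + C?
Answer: -296464/339147 - 2647*I*√17/339147 ≈ -0.87415 - 0.03218*I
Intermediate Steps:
N = 27 (N = -6 + 33 = 27)
S(C, Y) = 24*Y + 68*C (S(C, Y) = (24*Y + 67*C) + C = 24*Y + 68*C)
r(B) = 7 + 27*√B
(-2309 + S(57, 45))/(-3031 + r(-17)) = (-2309 + (24*45 + 68*57))/(-3031 + (7 + 27*√(-17))) = (-2309 + (1080 + 3876))/(-3031 + (7 + 27*(I*√17))) = (-2309 + 4956)/(-3031 + (7 + 27*I*√17)) = 2647/(-3024 + 27*I*√17)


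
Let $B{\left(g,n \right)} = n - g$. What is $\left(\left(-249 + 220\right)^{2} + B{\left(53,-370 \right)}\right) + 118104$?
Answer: $118522$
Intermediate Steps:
$\left(\left(-249 + 220\right)^{2} + B{\left(53,-370 \right)}\right) + 118104 = \left(\left(-249 + 220\right)^{2} - 423\right) + 118104 = \left(\left(-29\right)^{2} - 423\right) + 118104 = \left(841 - 423\right) + 118104 = 418 + 118104 = 118522$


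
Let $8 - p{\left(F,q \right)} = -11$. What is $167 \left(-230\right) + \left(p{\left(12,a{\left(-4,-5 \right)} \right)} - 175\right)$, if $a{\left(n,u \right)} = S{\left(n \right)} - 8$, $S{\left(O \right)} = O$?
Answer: $-38566$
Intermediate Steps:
$a{\left(n,u \right)} = -8 + n$ ($a{\left(n,u \right)} = n - 8 = -8 + n$)
$p{\left(F,q \right)} = 19$ ($p{\left(F,q \right)} = 8 - -11 = 8 + 11 = 19$)
$167 \left(-230\right) + \left(p{\left(12,a{\left(-4,-5 \right)} \right)} - 175\right) = 167 \left(-230\right) + \left(19 - 175\right) = -38410 - 156 = -38566$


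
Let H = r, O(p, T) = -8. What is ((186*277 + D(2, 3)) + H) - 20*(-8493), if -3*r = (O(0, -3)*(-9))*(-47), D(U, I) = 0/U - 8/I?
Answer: 667522/3 ≈ 2.2251e+5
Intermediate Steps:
D(U, I) = -8/I (D(U, I) = 0 - 8/I = -8/I)
r = 1128 (r = -(-8*(-9))*(-47)/3 = -24*(-47) = -⅓*(-3384) = 1128)
H = 1128
((186*277 + D(2, 3)) + H) - 20*(-8493) = ((186*277 - 8/3) + 1128) - 20*(-8493) = ((51522 - 8*⅓) + 1128) + 169860 = ((51522 - 8/3) + 1128) + 169860 = (154558/3 + 1128) + 169860 = 157942/3 + 169860 = 667522/3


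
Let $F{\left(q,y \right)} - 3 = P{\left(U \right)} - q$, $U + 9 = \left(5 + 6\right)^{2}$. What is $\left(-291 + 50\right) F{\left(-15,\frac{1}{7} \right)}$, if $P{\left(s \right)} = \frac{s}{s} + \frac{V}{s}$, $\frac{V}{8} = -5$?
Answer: $- \frac{62901}{14} \approx -4492.9$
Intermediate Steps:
$V = -40$ ($V = 8 \left(-5\right) = -40$)
$U = 112$ ($U = -9 + \left(5 + 6\right)^{2} = -9 + 11^{2} = -9 + 121 = 112$)
$P{\left(s \right)} = 1 - \frac{40}{s}$ ($P{\left(s \right)} = \frac{s}{s} - \frac{40}{s} = 1 - \frac{40}{s}$)
$F{\left(q,y \right)} = \frac{51}{14} - q$ ($F{\left(q,y \right)} = 3 - \left(q - \frac{-40 + 112}{112}\right) = 3 - \left(- \frac{9}{14} + q\right) = \frac{51}{14} - q$)
$\left(-291 + 50\right) F{\left(-15,\frac{1}{7} \right)} = \left(-291 + 50\right) \left(\frac{51}{14} - -15\right) = - 241 \left(\frac{51}{14} + 15\right) = \left(-241\right) \frac{261}{14} = - \frac{62901}{14}$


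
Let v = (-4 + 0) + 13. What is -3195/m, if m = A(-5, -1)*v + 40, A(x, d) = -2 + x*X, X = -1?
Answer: -3195/67 ≈ -47.687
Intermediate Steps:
A(x, d) = -2 - x (A(x, d) = -2 + x*(-1) = -2 - x)
v = 9 (v = -4 + 13 = 9)
m = 67 (m = (-2 - 1*(-5))*9 + 40 = (-2 + 5)*9 + 40 = 3*9 + 40 = 27 + 40 = 67)
-3195/m = -3195/67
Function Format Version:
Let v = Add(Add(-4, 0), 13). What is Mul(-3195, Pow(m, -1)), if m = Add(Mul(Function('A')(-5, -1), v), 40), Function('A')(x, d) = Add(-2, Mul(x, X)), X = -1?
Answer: Rational(-3195, 67) ≈ -47.687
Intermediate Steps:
Function('A')(x, d) = Add(-2, Mul(-1, x)) (Function('A')(x, d) = Add(-2, Mul(x, -1)) = Add(-2, Mul(-1, x)))
v = 9 (v = Add(-4, 13) = 9)
m = 67 (m = Add(Mul(Add(-2, Mul(-1, -5)), 9), 40) = Add(Mul(Add(-2, 5), 9), 40) = Add(Mul(3, 9), 40) = Add(27, 40) = 67)
Mul(-3195, Pow(m, -1)) = Mul(-3195, Pow(67, -1)) = Mul(-3195, Rational(1, 67)) = Rational(-3195, 67)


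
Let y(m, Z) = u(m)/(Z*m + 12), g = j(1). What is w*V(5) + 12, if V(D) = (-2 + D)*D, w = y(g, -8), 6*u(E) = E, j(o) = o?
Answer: 101/8 ≈ 12.625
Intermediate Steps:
u(E) = E/6
g = 1
y(m, Z) = m/(6*(12 + Z*m)) (y(m, Z) = (m/6)/(Z*m + 12) = (m/6)/(12 + Z*m) = m/(6*(12 + Z*m)))
w = 1/24 (w = (⅙)*1/(12 - 8*1) = (⅙)*1/(12 - 8) = (⅙)*1/4 = (⅙)*1*(¼) = 1/24 ≈ 0.041667)
V(D) = D*(-2 + D)
w*V(5) + 12 = (5*(-2 + 5))/24 + 12 = (5*3)/24 + 12 = (1/24)*15 + 12 = 5/8 + 12 = 101/8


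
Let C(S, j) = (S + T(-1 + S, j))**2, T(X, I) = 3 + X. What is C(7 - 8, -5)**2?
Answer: 0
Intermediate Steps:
C(S, j) = (2 + 2*S)**2 (C(S, j) = (S + (3 + (-1 + S)))**2 = (S + (2 + S))**2 = (2 + 2*S)**2)
C(7 - 8, -5)**2 = (4*(1 + (7 - 8))**2)**2 = (4*(1 - 1)**2)**2 = (4*0**2)**2 = (4*0)**2 = 0**2 = 0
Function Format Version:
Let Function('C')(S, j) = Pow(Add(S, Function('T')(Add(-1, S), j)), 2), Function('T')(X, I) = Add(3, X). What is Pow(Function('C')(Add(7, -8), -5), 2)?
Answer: 0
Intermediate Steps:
Function('C')(S, j) = Pow(Add(2, Mul(2, S)), 2) (Function('C')(S, j) = Pow(Add(S, Add(3, Add(-1, S))), 2) = Pow(Add(S, Add(2, S)), 2) = Pow(Add(2, Mul(2, S)), 2))
Pow(Function('C')(Add(7, -8), -5), 2) = Pow(Mul(4, Pow(Add(1, Add(7, -8)), 2)), 2) = Pow(Mul(4, Pow(Add(1, -1), 2)), 2) = Pow(Mul(4, Pow(0, 2)), 2) = Pow(Mul(4, 0), 2) = Pow(0, 2) = 0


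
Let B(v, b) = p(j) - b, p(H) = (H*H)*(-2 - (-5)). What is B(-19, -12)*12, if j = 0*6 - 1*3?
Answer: 468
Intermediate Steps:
j = -3 (j = 0 - 3 = -3)
p(H) = 3*H² (p(H) = H²*(-2 - 1*(-5)) = H²*(-2 + 5) = H²*3 = 3*H²)
B(v, b) = 27 - b (B(v, b) = 3*(-3)² - b = 3*9 - b = 27 - b)
B(-19, -12)*12 = (27 - 1*(-12))*12 = (27 + 12)*12 = 39*12 = 468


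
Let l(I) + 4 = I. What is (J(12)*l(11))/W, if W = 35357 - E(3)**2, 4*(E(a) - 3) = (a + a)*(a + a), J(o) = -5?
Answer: -35/35213 ≈ -0.00099395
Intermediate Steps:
E(a) = 3 + a**2 (E(a) = 3 + ((a + a)*(a + a))/4 = 3 + ((2*a)*(2*a))/4 = 3 + (4*a**2)/4 = 3 + a**2)
l(I) = -4 + I
W = 35213 (W = 35357 - (3 + 3**2)**2 = 35357 - (3 + 9)**2 = 35357 - 1*12**2 = 35357 - 1*144 = 35357 - 144 = 35213)
(J(12)*l(11))/W = -5*(-4 + 11)/35213 = -5*7*(1/35213) = -35*1/35213 = -35/35213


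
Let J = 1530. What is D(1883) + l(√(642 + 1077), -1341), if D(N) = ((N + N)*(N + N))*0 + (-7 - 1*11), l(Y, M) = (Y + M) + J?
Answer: 171 + 3*√191 ≈ 212.46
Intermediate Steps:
l(Y, M) = 1530 + M + Y (l(Y, M) = (Y + M) + 1530 = (M + Y) + 1530 = 1530 + M + Y)
D(N) = -18 (D(N) = ((2*N)*(2*N))*0 + (-7 - 11) = (4*N²)*0 - 18 = 0 - 18 = -18)
D(1883) + l(√(642 + 1077), -1341) = -18 + (1530 - 1341 + √(642 + 1077)) = -18 + (1530 - 1341 + √1719) = -18 + (1530 - 1341 + 3*√191) = -18 + (189 + 3*√191) = 171 + 3*√191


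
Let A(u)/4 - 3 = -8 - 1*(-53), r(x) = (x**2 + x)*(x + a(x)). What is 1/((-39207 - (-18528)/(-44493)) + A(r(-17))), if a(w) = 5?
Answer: -14831/578637641 ≈ -2.5631e-5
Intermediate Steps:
r(x) = (5 + x)*(x + x**2) (r(x) = (x**2 + x)*(x + 5) = (x + x**2)*(5 + x) = (5 + x)*(x + x**2))
A(u) = 192 (A(u) = 12 + 4*(-8 - 1*(-53)) = 12 + 4*(-8 + 53) = 12 + 4*45 = 12 + 180 = 192)
1/((-39207 - (-18528)/(-44493)) + A(r(-17))) = 1/((-39207 - (-18528)/(-44493)) + 192) = 1/((-39207 - (-18528)*(-1)/44493) + 192) = 1/((-39207 - 1*6176/14831) + 192) = 1/((-39207 - 6176/14831) + 192) = 1/(-581485193/14831 + 192) = 1/(-578637641/14831) = -14831/578637641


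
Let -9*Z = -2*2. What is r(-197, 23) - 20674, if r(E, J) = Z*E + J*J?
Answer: -182093/9 ≈ -20233.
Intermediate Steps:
Z = 4/9 (Z = -(-2)*2/9 = -⅑*(-4) = 4/9 ≈ 0.44444)
r(E, J) = J² + 4*E/9 (r(E, J) = 4*E/9 + J*J = 4*E/9 + J² = J² + 4*E/9)
r(-197, 23) - 20674 = (23² + (4/9)*(-197)) - 20674 = (529 - 788/9) - 20674 = 3973/9 - 20674 = -182093/9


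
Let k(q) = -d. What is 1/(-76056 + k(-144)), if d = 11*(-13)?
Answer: -1/75913 ≈ -1.3173e-5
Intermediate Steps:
d = -143
k(q) = 143 (k(q) = -1*(-143) = 143)
1/(-76056 + k(-144)) = 1/(-76056 + 143) = 1/(-75913) = -1/75913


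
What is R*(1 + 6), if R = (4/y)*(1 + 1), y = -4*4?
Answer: -7/2 ≈ -3.5000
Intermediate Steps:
y = -16
R = -½ (R = (4/(-16))*(1 + 1) = (4*(-1/16))*2 = -¼*2 = -½ ≈ -0.50000)
R*(1 + 6) = -(1 + 6)/2 = -½*7 = -7/2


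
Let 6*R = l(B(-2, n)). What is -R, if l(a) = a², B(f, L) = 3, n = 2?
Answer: -3/2 ≈ -1.5000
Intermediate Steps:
R = 3/2 (R = (⅙)*3² = (⅙)*9 = 3/2 ≈ 1.5000)
-R = -1*3/2 = -3/2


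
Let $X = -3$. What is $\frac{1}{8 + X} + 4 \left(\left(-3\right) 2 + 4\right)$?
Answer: $- \frac{39}{5} \approx -7.8$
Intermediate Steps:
$\frac{1}{8 + X} + 4 \left(\left(-3\right) 2 + 4\right) = \frac{1}{8 - 3} + 4 \left(\left(-3\right) 2 + 4\right) = \frac{1}{5} + 4 \left(-6 + 4\right) = \frac{1}{5} + 4 \left(-2\right) = \frac{1}{5} - 8 = - \frac{39}{5}$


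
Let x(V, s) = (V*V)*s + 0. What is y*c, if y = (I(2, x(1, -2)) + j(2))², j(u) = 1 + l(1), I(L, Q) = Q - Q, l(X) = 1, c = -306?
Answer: -1224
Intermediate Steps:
x(V, s) = s*V² (x(V, s) = V²*s + 0 = s*V² + 0 = s*V²)
I(L, Q) = 0
j(u) = 2 (j(u) = 1 + 1 = 2)
y = 4 (y = (0 + 2)² = 2² = 4)
y*c = 4*(-306) = -1224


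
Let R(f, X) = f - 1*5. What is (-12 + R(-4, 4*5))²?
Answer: 441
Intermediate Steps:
R(f, X) = -5 + f (R(f, X) = f - 5 = -5 + f)
(-12 + R(-4, 4*5))² = (-12 + (-5 - 4))² = (-12 - 9)² = (-21)² = 441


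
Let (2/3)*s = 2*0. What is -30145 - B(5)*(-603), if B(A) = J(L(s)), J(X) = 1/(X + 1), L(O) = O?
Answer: -29542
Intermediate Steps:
s = 0 (s = 3*(2*0)/2 = (3/2)*0 = 0)
J(X) = 1/(1 + X)
B(A) = 1 (B(A) = 1/(1 + 0) = 1/1 = 1)
-30145 - B(5)*(-603) = -30145 - (-603) = -30145 - 1*(-603) = -30145 + 603 = -29542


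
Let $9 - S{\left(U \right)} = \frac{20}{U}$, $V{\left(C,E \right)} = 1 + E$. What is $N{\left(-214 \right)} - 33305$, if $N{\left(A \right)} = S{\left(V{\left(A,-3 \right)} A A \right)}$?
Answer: $- \frac{762411803}{22898} \approx -33296.0$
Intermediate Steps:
$S{\left(U \right)} = 9 - \frac{20}{U}$
$N{\left(A \right)} = 9 + \frac{10}{A^{2}}$ ($N{\left(A \right)} = 9 - \frac{20}{\left(1 - 3\right) A A} = 9 - \frac{20}{- 2 A A} = 9 - \frac{20}{\left(-2\right) A^{2}} = 9 - 20 \left(- \frac{1}{2 A^{2}}\right) = 9 + \frac{10}{A^{2}}$)
$N{\left(-214 \right)} - 33305 = \left(9 + \frac{10}{45796}\right) - 33305 = \left(9 + 10 \cdot \frac{1}{45796}\right) - 33305 = \left(9 + \frac{5}{22898}\right) - 33305 = \frac{206087}{22898} - 33305 = - \frac{762411803}{22898}$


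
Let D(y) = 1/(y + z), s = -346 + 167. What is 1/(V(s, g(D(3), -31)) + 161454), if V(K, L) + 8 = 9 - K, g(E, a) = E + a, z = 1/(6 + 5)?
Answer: 1/161634 ≈ 6.1868e-6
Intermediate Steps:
s = -179
z = 1/11 ≈ 0.090909
D(y) = 1/(1/11 + y) (D(y) = 1/(y + 1/11) = 1/(1/11 + y))
V(K, L) = 1 - K (V(K, L) = -8 + (9 - K) = 1 - K)
1/(V(s, g(D(3), -31)) + 161454) = 1/((1 - 1*(-179)) + 161454) = 1/((1 + 179) + 161454) = 1/(180 + 161454) = 1/161634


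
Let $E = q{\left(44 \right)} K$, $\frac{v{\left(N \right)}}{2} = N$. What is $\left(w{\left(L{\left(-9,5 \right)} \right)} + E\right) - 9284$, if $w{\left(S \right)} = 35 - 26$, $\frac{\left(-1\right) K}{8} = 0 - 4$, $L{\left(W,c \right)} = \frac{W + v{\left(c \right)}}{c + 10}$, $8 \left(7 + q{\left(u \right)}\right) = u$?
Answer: $-9323$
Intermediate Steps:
$v{\left(N \right)} = 2 N$
$q{\left(u \right)} = -7 + \frac{u}{8}$
$L{\left(W,c \right)} = \frac{W + 2 c}{10 + c}$ ($L{\left(W,c \right)} = \frac{W + 2 c}{c + 10} = \frac{W + 2 c}{10 + c}$)
$K = 32$ ($K = - 8 \left(0 - 4\right) = \left(-8\right) \left(-4\right) = 32$)
$w{\left(S \right)} = 9$ ($w{\left(S \right)} = 35 - 26 = 9$)
$E = -48$ ($E = \left(-7 + \frac{1}{8} \cdot 44\right) 32 = \left(-7 + \frac{11}{2}\right) 32 = \left(- \frac{3}{2}\right) 32 = -48$)
$\left(w{\left(L{\left(-9,5 \right)} \right)} + E\right) - 9284 = \left(9 - 48\right) - 9284 = -39 - 9284 = -9323$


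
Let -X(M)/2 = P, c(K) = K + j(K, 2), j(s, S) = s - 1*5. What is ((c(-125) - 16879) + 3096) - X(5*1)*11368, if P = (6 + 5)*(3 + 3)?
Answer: 1486538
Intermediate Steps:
j(s, S) = -5 + s (j(s, S) = s - 5 = -5 + s)
c(K) = -5 + 2*K (c(K) = K + (-5 + K) = -5 + 2*K)
P = 66 (P = 11*6 = 66)
X(M) = -132 (X(M) = -2*66 = -132)
((c(-125) - 16879) + 3096) - X(5*1)*11368 = (((-5 + 2*(-125)) - 16879) + 3096) - (-132)*11368 = (((-5 - 250) - 16879) + 3096) - 1*(-1500576) = ((-255 - 16879) + 3096) + 1500576 = (-17134 + 3096) + 1500576 = -14038 + 1500576 = 1486538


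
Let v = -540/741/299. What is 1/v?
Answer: -73853/180 ≈ -410.29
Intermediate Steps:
v = -180/73853 (v = -540*1/741*(1/299) = -180/247*1/299 = -180/73853 ≈ -0.0024373)
1/v = 1/(-180/73853) = -73853/180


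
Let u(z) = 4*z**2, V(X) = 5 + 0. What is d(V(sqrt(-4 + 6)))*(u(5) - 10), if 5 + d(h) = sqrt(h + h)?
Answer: -450 + 90*sqrt(10) ≈ -165.40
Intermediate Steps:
V(X) = 5
d(h) = -5 + sqrt(2)*sqrt(h) (d(h) = -5 + sqrt(h + h) = -5 + sqrt(2*h) = -5 + sqrt(2)*sqrt(h))
d(V(sqrt(-4 + 6)))*(u(5) - 10) = (-5 + sqrt(2)*sqrt(5))*(4*5**2 - 10) = (-5 + sqrt(10))*(4*25 - 10) = (-5 + sqrt(10))*(100 - 10) = (-5 + sqrt(10))*90 = -450 + 90*sqrt(10)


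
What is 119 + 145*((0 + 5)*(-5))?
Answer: -3506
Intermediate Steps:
119 + 145*((0 + 5)*(-5)) = 119 + 145*(5*(-5)) = 119 + 145*(-25) = 119 - 3625 = -3506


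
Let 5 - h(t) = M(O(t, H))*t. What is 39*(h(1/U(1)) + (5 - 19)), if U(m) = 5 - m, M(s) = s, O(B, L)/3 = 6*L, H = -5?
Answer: 1053/2 ≈ 526.50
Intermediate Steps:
O(B, L) = 18*L (O(B, L) = 3*(6*L) = 18*L)
h(t) = 5 + 90*t (h(t) = 5 - 18*(-5)*t = 5 - (-90)*t = 5 + 90*t)
39*(h(1/U(1)) + (5 - 19)) = 39*((5 + 90/(5 - 1*1)) + (5 - 19)) = 39*((5 + 90/(5 - 1)) - 14) = 39*((5 + 90/4) - 14) = 39*((5 + 90*(¼)) - 14) = 39*((5 + 45/2) - 14) = 39*(55/2 - 14) = 39*(27/2) = 1053/2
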